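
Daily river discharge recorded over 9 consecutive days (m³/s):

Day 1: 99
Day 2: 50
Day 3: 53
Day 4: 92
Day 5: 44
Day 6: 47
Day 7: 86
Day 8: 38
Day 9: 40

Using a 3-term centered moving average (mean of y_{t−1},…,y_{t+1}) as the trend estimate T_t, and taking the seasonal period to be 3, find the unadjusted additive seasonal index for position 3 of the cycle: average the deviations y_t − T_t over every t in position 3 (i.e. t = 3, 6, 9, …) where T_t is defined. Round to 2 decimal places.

Season position 3 occurs at t = 3, 6 (where T_t is defined).
t=3: T_3 = 65.0000; y_3 − T_3 = 53 − 65.0000 = -12.0000
t=6: T_6 = 59.0000; y_6 − T_6 = 47 − 59.0000 = -12.0000
Mean deviation: (-12.0000 + -12.0000) / 2 = -12.00

-12.00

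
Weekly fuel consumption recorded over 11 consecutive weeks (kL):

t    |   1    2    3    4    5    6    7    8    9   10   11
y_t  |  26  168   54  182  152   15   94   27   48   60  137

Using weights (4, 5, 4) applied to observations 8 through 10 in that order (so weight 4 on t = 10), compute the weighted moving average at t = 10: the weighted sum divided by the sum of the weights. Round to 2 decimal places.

45.23

Weighted sum: 4·27 + 5·48 + 4·60 = 108 + 240 + 240 = 588
Weight total: 4 + 5 + 4 = 13
WMA = 588 / 13 = 45.23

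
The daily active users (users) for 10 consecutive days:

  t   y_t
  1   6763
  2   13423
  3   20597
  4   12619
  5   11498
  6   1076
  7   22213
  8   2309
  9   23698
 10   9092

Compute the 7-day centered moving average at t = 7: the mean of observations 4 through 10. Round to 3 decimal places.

Sum of periods 4–10: 12619 + 11498 + 1076 + 22213 + 2309 + 23698 + 9092 = 82505
Divide by 7: 82505 / 7 = 11786.429

11786.429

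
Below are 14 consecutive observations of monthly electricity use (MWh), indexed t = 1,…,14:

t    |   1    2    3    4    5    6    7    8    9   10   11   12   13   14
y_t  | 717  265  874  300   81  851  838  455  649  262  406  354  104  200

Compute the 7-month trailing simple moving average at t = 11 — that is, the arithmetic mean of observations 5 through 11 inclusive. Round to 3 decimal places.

Sum of periods 5–11: 81 + 851 + 838 + 455 + 649 + 262 + 406 = 3542
Divide by 7: 3542 / 7 = 506.000

506.000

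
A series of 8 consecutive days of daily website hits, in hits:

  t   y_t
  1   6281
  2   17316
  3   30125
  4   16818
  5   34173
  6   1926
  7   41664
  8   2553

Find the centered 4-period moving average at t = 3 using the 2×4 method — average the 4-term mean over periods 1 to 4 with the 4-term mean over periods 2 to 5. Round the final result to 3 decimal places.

Sum over 1–4: 6281 + 17316 + 30125 + 16818 = 70540
Sum over 2–5: 17316 + 30125 + 16818 + 34173 = 98432
CMA at t=3 = (70540 + 98432) / (2·4) = 168972 / 8 = 21121.500

21121.500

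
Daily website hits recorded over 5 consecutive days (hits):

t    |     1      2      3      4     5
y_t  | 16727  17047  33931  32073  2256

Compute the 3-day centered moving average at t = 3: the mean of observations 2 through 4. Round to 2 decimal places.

27683.67

Sum of periods 2–4: 17047 + 33931 + 32073 = 83051
Divide by 3: 83051 / 3 = 27683.67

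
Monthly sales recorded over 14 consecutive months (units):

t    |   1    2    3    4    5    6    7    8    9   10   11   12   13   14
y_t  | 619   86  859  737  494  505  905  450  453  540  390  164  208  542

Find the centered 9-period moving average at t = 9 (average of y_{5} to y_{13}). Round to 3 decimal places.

456.556

Sum of periods 5–13: 494 + 505 + 905 + 450 + 453 + 540 + 390 + 164 + 208 = 4109
Divide by 9: 4109 / 9 = 456.556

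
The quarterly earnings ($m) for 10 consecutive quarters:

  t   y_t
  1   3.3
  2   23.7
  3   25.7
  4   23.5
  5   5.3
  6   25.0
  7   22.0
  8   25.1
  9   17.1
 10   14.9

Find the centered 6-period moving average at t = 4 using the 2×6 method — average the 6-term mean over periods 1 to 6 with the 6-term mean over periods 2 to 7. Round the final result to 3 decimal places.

19.308

Sum over 1–6: 3.3 + 23.7 + 25.7 + 23.5 + 5.3 + 25.0 = 106.5
Sum over 2–7: 23.7 + 25.7 + 23.5 + 5.3 + 25.0 + 22.0 = 125.2
CMA at t=4 = (106.5 + 125.2) / (2·6) = 231.7 / 12 = 19.308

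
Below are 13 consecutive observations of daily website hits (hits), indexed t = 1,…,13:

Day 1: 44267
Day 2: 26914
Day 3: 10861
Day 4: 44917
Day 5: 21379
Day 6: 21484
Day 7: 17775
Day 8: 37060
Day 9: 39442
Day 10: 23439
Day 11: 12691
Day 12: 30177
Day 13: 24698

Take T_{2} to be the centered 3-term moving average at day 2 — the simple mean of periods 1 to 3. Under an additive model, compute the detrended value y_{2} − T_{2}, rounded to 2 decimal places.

Trend T_2 = (44267 + 26914 + 10861) / 3 = 82042/3 = 27347.3333
Detrended value: 26914 − 27347.3333 = -433.33

-433.33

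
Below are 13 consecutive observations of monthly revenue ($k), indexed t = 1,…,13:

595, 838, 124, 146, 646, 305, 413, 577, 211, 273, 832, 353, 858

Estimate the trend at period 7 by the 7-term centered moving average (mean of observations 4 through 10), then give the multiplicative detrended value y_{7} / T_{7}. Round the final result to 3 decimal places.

1.124

Trend T_7 = (146 + 646 + 305 + 413 + 577 + 211 + 273) / 7 = 2571/7 = 367.28571
Ratio to trend: 413 / 367.28571 = 1.124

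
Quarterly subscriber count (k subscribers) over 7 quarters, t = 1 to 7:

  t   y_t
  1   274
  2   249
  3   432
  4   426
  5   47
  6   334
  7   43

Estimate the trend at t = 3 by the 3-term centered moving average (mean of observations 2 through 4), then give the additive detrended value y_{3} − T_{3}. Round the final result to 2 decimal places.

63.00

Trend T_3 = (249 + 432 + 426) / 3 = 1107/3 = 369.0000
Detrended value: 432 − 369.0000 = 63.00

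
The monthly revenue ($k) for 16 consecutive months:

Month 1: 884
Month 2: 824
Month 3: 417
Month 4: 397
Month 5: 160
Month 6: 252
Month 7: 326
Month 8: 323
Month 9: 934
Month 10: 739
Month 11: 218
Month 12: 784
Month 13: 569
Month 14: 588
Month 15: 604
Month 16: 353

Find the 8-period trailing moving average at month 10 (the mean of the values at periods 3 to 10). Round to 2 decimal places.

Sum of periods 3–10: 417 + 397 + 160 + 252 + 326 + 323 + 934 + 739 = 3548
Divide by 8: 3548 / 8 = 443.50

443.50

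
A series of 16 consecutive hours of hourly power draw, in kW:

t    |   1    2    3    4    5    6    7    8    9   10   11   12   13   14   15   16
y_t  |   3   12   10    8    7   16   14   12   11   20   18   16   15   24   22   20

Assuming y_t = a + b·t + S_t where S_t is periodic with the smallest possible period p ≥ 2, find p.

4

First differences y_{t+1} − y_t: 9, -2, -2, -1, 9, -2, -2, -1, 9, -2, …
The difference pattern repeats every 4 terms and not for any smaller step, so p = 4.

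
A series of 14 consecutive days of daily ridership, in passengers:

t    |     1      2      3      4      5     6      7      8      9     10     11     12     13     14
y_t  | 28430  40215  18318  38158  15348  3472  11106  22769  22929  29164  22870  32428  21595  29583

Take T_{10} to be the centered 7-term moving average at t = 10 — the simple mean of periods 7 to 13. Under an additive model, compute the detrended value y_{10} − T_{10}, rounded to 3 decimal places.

5898.143

Trend T_10 = (11106 + 22769 + 22929 + 29164 + 22870 + 32428 + 21595) / 7 = 162861/7 = 23265.85714
Detrended value: 29164 − 23265.85714 = 5898.143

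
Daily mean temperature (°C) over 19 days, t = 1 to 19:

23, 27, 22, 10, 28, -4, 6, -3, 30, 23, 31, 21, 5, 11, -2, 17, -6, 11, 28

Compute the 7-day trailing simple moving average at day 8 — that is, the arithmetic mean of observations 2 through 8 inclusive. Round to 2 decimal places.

12.29

Sum of periods 2–8: 27 + 22 + 10 + 28 + (-4) + 6 + (-3) = 86
Divide by 7: 86 / 7 = 12.29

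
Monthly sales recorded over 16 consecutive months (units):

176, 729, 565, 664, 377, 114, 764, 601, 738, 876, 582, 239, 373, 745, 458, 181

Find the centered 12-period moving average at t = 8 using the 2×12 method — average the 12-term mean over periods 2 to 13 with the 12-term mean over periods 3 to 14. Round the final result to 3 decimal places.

552.500

Sum over 2–13: 729 + 565 + 664 + 377 + 114 + 764 + 601 + 738 + 876 + 582 + 239 + 373 = 6622
Sum over 3–14: 565 + 664 + 377 + 114 + 764 + 601 + 738 + 876 + 582 + 239 + 373 + 745 = 6638
CMA at t=8 = (6622 + 6638) / (2·12) = 13260 / 24 = 552.500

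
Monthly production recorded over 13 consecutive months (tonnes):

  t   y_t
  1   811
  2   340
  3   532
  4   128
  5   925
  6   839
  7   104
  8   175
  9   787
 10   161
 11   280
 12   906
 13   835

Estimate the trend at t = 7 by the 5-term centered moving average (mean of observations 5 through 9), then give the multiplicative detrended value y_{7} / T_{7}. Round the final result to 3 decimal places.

Trend T_7 = (925 + 839 + 104 + 175 + 787) / 5 = 2830/5 = 566.00000
Ratio to trend: 104 / 566.00000 = 0.184

0.184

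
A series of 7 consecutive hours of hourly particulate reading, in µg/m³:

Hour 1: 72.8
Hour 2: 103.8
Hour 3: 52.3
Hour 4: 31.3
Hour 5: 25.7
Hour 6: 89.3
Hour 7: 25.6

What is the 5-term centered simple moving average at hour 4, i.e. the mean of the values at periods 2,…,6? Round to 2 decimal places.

Sum of periods 2–6: 103.8 + 52.3 + 31.3 + 25.7 + 89.3 = 302.4
Divide by 5: 302.4 / 5 = 60.48

60.48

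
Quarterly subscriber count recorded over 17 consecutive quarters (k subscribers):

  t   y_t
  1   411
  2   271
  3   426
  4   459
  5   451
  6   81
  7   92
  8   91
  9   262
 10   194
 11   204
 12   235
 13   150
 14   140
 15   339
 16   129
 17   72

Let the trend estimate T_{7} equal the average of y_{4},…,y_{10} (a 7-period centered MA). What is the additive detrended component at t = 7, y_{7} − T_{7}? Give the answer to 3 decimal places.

-140.857

Trend T_7 = (459 + 451 + 81 + 92 + 91 + 262 + 194) / 7 = 1630/7 = 232.85714
Detrended value: 92 − 232.85714 = -140.857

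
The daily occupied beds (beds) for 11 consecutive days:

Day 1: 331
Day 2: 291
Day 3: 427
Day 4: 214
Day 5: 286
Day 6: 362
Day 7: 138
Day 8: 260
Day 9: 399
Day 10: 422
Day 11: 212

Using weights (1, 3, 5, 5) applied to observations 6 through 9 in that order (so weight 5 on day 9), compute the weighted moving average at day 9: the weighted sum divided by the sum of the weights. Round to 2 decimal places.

Weighted sum: 1·362 + 3·138 + 5·260 + 5·399 = 362 + 414 + 1300 + 1995 = 4071
Weight total: 1 + 3 + 5 + 5 = 14
WMA = 4071 / 14 = 290.79

290.79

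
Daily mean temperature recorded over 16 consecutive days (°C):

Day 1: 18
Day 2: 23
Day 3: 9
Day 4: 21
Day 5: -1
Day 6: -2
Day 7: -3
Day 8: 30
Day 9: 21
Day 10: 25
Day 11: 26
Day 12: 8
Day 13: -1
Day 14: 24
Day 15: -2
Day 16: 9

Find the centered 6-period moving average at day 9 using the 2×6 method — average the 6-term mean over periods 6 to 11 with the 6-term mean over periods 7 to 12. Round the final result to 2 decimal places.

17.00

Sum over 6–11: (-2) + (-3) + 30 + 21 + 25 + 26 = 97
Sum over 7–12: (-3) + 30 + 21 + 25 + 26 + 8 = 107
CMA at t=9 = (97 + 107) / (2·6) = 204 / 12 = 17.00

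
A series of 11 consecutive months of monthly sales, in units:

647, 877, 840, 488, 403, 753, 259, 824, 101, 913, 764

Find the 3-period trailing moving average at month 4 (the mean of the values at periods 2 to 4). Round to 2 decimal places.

Sum of periods 2–4: 877 + 840 + 488 = 2205
Divide by 3: 2205 / 3 = 735.00

735.00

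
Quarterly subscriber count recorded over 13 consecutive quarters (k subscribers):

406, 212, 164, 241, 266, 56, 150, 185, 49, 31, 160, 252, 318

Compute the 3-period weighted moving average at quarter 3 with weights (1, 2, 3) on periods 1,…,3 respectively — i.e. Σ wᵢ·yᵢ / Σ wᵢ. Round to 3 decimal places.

220.333

Weighted sum: 1·406 + 2·212 + 3·164 = 406 + 424 + 492 = 1322
Weight total: 1 + 2 + 3 = 6
WMA = 1322 / 6 = 220.333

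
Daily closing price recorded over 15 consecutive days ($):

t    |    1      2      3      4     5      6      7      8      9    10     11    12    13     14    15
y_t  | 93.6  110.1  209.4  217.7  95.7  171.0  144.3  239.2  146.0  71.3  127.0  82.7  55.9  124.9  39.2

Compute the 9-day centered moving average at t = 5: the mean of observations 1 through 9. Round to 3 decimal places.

158.556

Sum of periods 1–9: 93.6 + 110.1 + 209.4 + 217.7 + 95.7 + 171.0 + 144.3 + 239.2 + 146.0 = 1427.0
Divide by 9: 1427.0 / 9 = 158.556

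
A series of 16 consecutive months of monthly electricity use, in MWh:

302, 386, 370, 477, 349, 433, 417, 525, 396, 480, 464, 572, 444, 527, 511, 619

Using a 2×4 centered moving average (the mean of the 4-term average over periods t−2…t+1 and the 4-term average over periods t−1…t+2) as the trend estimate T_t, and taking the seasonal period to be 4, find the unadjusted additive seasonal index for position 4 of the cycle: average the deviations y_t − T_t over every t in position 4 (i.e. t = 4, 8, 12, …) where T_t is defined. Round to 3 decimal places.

76.042

Season position 4 occurs at t = 4, 8, 12 (where T_t is defined).
t=4: T_4 = 401.37500; y_4 − T_4 = 477 − 401.37500 = 75.62500
t=8: T_8 = 448.62500; y_8 − T_8 = 525 − 448.62500 = 76.37500
t=12: T_12 = 495.87500; y_12 − T_12 = 572 − 495.87500 = 76.12500
Mean deviation: (75.62500 + 76.37500 + 76.12500) / 3 = 76.042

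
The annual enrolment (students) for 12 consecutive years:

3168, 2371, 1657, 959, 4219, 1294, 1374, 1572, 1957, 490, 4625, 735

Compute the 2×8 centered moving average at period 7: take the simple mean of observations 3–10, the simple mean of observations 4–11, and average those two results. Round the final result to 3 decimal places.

1875.750

Sum over 3–10: 1657 + 959 + 4219 + 1294 + 1374 + 1572 + 1957 + 490 = 13522
Sum over 4–11: 959 + 4219 + 1294 + 1374 + 1572 + 1957 + 490 + 4625 = 16490
CMA at t=7 = (13522 + 16490) / (2·8) = 30012 / 16 = 1875.750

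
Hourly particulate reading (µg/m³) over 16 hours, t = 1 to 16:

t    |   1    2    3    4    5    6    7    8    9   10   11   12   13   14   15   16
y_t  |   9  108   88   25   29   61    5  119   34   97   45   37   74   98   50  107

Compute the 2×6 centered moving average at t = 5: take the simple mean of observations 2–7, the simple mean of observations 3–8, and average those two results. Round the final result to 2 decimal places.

53.58

Sum over 2–7: 108 + 88 + 25 + 29 + 61 + 5 = 316
Sum over 3–8: 88 + 25 + 29 + 61 + 5 + 119 = 327
CMA at t=5 = (316 + 327) / (2·6) = 643 / 12 = 53.58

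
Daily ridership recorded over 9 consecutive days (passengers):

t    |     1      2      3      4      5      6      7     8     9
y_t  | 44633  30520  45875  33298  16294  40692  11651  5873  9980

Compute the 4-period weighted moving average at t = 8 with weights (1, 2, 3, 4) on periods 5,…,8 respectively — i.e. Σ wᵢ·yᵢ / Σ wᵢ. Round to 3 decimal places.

Weighted sum: 1·16294 + 2·40692 + 3·11651 + 4·5873 = 16294 + 81384 + 34953 + 23492 = 156123
Weight total: 1 + 2 + 3 + 4 = 10
WMA = 156123 / 10 = 15612.300

15612.300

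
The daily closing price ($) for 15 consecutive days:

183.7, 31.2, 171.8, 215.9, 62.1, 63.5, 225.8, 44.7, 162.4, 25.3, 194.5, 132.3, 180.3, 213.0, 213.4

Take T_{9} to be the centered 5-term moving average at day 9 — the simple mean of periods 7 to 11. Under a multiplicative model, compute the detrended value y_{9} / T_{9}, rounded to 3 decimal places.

Trend T_9 = (225.8 + 44.7 + 162.4 + 25.3 + 194.5) / 5 = 652.7/5 = 130.54000
Ratio to trend: 162.4 / 130.54000 = 1.244

1.244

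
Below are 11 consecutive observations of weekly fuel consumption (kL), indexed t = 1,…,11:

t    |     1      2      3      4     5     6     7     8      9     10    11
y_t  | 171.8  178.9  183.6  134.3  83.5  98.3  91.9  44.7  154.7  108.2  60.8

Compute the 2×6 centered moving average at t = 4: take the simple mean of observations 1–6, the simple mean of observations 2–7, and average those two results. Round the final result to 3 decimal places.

Sum over 1–6: 171.8 + 178.9 + 183.6 + 134.3 + 83.5 + 98.3 = 850.4
Sum over 2–7: 178.9 + 183.6 + 134.3 + 83.5 + 98.3 + 91.9 = 770.5
CMA at t=4 = (850.4 + 770.5) / (2·6) = 1620.9 / 12 = 135.075

135.075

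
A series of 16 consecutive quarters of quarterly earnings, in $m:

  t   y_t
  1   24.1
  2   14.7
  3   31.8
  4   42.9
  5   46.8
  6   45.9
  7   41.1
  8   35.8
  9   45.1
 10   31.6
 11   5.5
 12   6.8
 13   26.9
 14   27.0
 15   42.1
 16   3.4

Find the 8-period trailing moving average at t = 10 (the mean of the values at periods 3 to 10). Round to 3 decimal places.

40.125

Sum of periods 3–10: 31.8 + 42.9 + 46.8 + 45.9 + 41.1 + 35.8 + 45.1 + 31.6 = 321.0
Divide by 8: 321.0 / 8 = 40.125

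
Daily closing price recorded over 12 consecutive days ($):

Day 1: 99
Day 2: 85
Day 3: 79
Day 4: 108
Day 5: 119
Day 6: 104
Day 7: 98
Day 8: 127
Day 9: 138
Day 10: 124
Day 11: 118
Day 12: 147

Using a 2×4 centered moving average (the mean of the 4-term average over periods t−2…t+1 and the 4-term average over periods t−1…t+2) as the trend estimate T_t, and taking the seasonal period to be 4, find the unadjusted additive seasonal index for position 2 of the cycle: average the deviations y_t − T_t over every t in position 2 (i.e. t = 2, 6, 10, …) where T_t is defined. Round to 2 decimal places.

Season position 2 occurs at t = 6, 10 (where T_t is defined).
t=6: T_6 = 109.6250; y_6 − T_6 = 104 − 109.6250 = -5.6250
t=10: T_10 = 129.2500; y_10 − T_10 = 124 − 129.2500 = -5.2500
Mean deviation: (-5.6250 + -5.2500) / 2 = -5.44

-5.44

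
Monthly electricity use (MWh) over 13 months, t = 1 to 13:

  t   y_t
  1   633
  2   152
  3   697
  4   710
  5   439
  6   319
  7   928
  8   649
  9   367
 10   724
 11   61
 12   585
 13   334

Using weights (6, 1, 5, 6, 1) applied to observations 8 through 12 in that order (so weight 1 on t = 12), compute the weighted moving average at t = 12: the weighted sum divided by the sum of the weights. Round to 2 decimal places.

Weighted sum: 6·649 + 1·367 + 5·724 + 6·61 + 1·585 = 3894 + 367 + 3620 + 366 + 585 = 8832
Weight total: 6 + 1 + 5 + 6 + 1 = 19
WMA = 8832 / 19 = 464.84

464.84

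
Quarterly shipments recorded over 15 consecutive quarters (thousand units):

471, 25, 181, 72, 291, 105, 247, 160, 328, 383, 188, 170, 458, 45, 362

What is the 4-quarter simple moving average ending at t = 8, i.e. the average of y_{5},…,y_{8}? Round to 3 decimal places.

200.750

Sum of periods 5–8: 291 + 105 + 247 + 160 = 803
Divide by 4: 803 / 4 = 200.750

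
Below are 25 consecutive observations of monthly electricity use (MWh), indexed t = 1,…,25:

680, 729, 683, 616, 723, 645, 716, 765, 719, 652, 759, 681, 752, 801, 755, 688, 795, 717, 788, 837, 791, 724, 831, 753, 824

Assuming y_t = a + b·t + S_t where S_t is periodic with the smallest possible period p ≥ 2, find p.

First differences y_{t+1} − y_t: 49, -46, -67, 107, -78, 71, 49, -46, -67, 107, -78, 71, 49, -46, …
The difference pattern repeats every 6 terms and not for any smaller step, so p = 6.

6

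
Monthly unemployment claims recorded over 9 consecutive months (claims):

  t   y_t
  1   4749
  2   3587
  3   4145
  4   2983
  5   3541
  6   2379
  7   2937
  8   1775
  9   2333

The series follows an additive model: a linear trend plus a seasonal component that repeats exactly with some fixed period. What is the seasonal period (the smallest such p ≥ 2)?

2

First differences y_{t+1} − y_t: -1162, 558, -1162, 558, -1162, 558, …
The difference pattern repeats every 2 terms and not for any smaller step, so p = 2.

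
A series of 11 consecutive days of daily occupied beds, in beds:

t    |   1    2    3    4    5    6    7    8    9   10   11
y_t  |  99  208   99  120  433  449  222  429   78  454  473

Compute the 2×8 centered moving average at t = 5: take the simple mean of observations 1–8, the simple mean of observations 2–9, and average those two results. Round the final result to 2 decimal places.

256.06

Sum over 1–8: 99 + 208 + 99 + 120 + 433 + 449 + 222 + 429 = 2059
Sum over 2–9: 208 + 99 + 120 + 433 + 449 + 222 + 429 + 78 = 2038
CMA at t=5 = (2059 + 2038) / (2·8) = 4097 / 16 = 256.06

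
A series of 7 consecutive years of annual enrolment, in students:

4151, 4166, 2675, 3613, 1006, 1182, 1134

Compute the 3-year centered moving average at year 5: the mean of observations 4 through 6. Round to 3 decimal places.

1933.667

Sum of periods 4–6: 3613 + 1006 + 1182 = 5801
Divide by 3: 5801 / 3 = 1933.667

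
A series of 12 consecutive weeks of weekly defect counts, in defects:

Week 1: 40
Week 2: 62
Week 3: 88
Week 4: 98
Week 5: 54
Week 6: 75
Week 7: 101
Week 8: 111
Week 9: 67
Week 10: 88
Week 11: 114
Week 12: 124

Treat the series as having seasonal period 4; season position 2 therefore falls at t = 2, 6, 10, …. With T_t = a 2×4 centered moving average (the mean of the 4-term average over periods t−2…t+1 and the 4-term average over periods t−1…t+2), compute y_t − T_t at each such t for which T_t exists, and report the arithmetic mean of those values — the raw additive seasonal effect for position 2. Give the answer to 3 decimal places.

Season position 2 occurs at t = 6, 10 (where T_t is defined).
t=6: T_6 = 83.62500; y_6 − T_6 = 75 − 83.62500 = -8.62500
t=10: T_10 = 96.62500; y_10 − T_10 = 88 − 96.62500 = -8.62500
Mean deviation: (-8.62500 + -8.62500) / 2 = -8.625

-8.625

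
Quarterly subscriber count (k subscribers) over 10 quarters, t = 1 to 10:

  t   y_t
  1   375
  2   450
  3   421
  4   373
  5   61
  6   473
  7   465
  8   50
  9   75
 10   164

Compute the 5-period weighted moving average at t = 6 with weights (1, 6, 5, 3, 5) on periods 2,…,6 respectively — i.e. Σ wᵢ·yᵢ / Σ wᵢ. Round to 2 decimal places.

Weighted sum: 1·450 + 6·421 + 5·373 + 3·61 + 5·473 = 450 + 2526 + 1865 + 183 + 2365 = 7389
Weight total: 1 + 6 + 5 + 3 + 5 = 20
WMA = 7389 / 20 = 369.45

369.45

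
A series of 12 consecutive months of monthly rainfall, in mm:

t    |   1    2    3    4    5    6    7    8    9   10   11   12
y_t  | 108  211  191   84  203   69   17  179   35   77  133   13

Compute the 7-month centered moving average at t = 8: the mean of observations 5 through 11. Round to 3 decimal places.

Sum of periods 5–11: 203 + 69 + 17 + 179 + 35 + 77 + 133 = 713
Divide by 7: 713 / 7 = 101.857

101.857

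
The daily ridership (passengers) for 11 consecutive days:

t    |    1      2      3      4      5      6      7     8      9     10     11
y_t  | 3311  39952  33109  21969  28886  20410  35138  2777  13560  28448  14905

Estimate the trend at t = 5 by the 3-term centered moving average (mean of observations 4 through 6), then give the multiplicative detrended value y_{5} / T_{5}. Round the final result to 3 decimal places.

1.216

Trend T_5 = (21969 + 28886 + 20410) / 3 = 71265/3 = 23755.00000
Ratio to trend: 28886 / 23755.00000 = 1.216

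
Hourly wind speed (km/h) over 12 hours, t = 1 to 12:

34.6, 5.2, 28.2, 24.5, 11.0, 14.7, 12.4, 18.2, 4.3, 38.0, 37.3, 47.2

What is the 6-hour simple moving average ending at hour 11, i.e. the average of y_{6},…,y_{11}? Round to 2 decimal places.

20.82

Sum of periods 6–11: 14.7 + 12.4 + 18.2 + 4.3 + 38.0 + 37.3 = 124.9
Divide by 6: 124.9 / 6 = 20.82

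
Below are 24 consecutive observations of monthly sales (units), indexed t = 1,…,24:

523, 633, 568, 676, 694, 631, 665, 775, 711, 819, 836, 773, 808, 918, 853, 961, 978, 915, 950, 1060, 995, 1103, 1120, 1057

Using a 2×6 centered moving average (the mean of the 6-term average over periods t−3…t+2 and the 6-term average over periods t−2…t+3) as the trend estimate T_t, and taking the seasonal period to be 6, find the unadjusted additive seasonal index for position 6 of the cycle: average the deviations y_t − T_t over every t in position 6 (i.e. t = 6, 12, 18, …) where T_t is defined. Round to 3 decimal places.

Season position 6 occurs at t = 6, 12, 18 (where T_t is defined).
t=6: T_6 = 680.08333; y_6 − T_6 = 631 − 680.08333 = -49.08333
t=12: T_12 = 822.66667; y_12 − T_12 = 773 − 822.66667 = -49.66667
t=18: T_18 = 964.66667; y_18 − T_18 = 915 − 964.66667 = -49.66667
Mean deviation: (-49.08333 + -49.66667 + -49.66667) / 3 = -49.472

-49.472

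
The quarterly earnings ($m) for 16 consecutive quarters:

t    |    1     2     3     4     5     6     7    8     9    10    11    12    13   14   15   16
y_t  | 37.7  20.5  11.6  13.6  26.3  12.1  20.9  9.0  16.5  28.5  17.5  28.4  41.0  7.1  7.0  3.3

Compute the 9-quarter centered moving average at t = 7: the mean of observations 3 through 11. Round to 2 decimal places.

17.33

Sum of periods 3–11: 11.6 + 13.6 + 26.3 + 12.1 + 20.9 + 9.0 + 16.5 + 28.5 + 17.5 = 156.0
Divide by 9: 156.0 / 9 = 17.33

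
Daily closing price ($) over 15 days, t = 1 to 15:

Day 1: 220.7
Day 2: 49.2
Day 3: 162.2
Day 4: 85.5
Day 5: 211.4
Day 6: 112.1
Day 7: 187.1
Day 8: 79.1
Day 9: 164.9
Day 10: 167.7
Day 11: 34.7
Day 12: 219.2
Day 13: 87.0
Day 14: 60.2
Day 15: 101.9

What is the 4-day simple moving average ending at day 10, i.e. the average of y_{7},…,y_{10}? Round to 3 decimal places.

149.700

Sum of periods 7–10: 187.1 + 79.1 + 164.9 + 167.7 = 598.8
Divide by 4: 598.8 / 4 = 149.700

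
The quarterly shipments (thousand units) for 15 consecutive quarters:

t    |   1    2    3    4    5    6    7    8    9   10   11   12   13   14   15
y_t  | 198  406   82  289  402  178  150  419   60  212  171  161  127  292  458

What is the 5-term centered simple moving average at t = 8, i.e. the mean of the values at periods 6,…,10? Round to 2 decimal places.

203.80

Sum of periods 6–10: 178 + 150 + 419 + 60 + 212 = 1019
Divide by 5: 1019 / 5 = 203.80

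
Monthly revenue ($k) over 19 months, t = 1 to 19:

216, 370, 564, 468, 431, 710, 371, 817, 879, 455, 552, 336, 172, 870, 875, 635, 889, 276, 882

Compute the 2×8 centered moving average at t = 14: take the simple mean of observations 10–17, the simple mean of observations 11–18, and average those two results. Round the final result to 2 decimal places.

586.81

Sum over 10–17: 455 + 552 + 336 + 172 + 870 + 875 + 635 + 889 = 4784
Sum over 11–18: 552 + 336 + 172 + 870 + 875 + 635 + 889 + 276 = 4605
CMA at t=14 = (4784 + 4605) / (2·8) = 9389 / 16 = 586.81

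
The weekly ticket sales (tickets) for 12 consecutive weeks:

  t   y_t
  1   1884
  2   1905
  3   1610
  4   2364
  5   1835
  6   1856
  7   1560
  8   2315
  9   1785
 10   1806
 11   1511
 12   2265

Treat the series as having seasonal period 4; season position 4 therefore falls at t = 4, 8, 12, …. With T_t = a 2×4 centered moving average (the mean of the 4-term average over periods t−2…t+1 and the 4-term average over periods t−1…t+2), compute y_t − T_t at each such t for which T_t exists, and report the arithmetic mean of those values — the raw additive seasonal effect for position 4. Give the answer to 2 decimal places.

Season position 4 occurs at t = 4, 8 (where T_t is defined).
t=4: T_4 = 1922.3750; y_4 − T_4 = 2364 − 1922.3750 = 441.6250
t=8: T_8 = 1872.7500; y_8 − T_8 = 2315 − 1872.7500 = 442.2500
Mean deviation: (441.6250 + 442.2500) / 2 = 441.94

441.94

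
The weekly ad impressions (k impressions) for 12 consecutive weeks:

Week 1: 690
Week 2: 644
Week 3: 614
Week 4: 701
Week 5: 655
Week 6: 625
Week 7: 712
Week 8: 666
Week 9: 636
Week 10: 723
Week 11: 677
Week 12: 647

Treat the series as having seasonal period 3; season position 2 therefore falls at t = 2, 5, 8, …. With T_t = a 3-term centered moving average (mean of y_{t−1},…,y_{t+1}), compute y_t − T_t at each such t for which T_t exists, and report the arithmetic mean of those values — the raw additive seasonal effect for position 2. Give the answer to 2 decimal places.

Season position 2 occurs at t = 2, 5, 8, 11 (where T_t is defined).
t=2: T_2 = 649.3333; y_2 − T_2 = 644 − 649.3333 = -5.3333
t=5: T_5 = 660.3333; y_5 − T_5 = 655 − 660.3333 = -5.3333
t=8: T_8 = 671.3333; y_8 − T_8 = 666 − 671.3333 = -5.3333
t=11: T_11 = 682.3333; y_11 − T_11 = 677 − 682.3333 = -5.3333
Mean deviation: (-5.3333 + -5.3333 + -5.3333 + -5.3333) / 4 = -5.33

-5.33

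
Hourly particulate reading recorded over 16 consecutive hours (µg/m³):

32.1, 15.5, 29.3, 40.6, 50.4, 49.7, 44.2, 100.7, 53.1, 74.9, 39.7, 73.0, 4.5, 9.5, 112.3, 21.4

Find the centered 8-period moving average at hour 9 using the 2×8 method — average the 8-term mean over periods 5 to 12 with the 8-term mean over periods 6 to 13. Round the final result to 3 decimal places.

57.844

Sum over 5–12: 50.4 + 49.7 + 44.2 + 100.7 + 53.1 + 74.9 + 39.7 + 73.0 = 485.7
Sum over 6–13: 49.7 + 44.2 + 100.7 + 53.1 + 74.9 + 39.7 + 73.0 + 4.5 = 439.8
CMA at t=9 = (485.7 + 439.8) / (2·8) = 925.5 / 16 = 57.844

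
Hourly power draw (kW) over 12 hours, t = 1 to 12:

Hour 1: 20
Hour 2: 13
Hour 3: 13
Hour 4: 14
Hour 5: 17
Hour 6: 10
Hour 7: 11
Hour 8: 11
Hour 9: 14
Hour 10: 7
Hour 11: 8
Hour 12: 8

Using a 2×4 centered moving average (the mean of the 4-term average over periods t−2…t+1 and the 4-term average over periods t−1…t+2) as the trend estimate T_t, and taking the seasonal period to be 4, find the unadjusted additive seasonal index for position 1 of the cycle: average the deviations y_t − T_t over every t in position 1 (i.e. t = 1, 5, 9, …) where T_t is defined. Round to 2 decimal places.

3.69

Season position 1 occurs at t = 5, 9 (where T_t is defined).
t=5: T_5 = 13.2500; y_5 − T_5 = 17 − 13.2500 = 3.7500
t=9: T_9 = 10.3750; y_9 − T_9 = 14 − 10.3750 = 3.6250
Mean deviation: (3.7500 + 3.6250) / 2 = 3.69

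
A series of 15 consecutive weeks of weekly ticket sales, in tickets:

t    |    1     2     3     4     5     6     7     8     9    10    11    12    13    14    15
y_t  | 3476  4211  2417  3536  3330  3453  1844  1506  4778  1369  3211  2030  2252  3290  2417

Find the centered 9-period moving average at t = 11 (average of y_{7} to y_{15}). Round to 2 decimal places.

2521.89

Sum of periods 7–15: 1844 + 1506 + 4778 + 1369 + 3211 + 2030 + 2252 + 3290 + 2417 = 22697
Divide by 9: 22697 / 9 = 2521.89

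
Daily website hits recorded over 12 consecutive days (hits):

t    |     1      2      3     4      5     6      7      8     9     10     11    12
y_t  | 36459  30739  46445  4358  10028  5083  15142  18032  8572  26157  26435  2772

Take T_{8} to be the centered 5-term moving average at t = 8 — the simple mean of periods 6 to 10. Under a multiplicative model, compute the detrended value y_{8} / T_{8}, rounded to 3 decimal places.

1.235

Trend T_8 = (5083 + 15142 + 18032 + 8572 + 26157) / 5 = 72986/5 = 14597.20000
Ratio to trend: 18032 / 14597.20000 = 1.235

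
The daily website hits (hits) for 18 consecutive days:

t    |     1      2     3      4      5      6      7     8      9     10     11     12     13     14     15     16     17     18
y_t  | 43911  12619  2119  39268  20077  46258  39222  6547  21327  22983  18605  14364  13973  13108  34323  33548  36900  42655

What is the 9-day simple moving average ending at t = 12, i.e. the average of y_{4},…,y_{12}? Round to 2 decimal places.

Sum of periods 4–12: 39268 + 20077 + 46258 + 39222 + 6547 + 21327 + 22983 + 18605 + 14364 = 228651
Divide by 9: 228651 / 9 = 25405.67

25405.67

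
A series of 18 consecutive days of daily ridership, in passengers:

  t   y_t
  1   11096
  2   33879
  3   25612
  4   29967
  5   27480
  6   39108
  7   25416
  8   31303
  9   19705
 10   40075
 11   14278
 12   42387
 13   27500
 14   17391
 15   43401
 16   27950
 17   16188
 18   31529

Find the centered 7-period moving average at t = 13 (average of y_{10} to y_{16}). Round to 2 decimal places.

30426.00

Sum of periods 10–16: 40075 + 14278 + 42387 + 27500 + 17391 + 43401 + 27950 = 212982
Divide by 7: 212982 / 7 = 30426.00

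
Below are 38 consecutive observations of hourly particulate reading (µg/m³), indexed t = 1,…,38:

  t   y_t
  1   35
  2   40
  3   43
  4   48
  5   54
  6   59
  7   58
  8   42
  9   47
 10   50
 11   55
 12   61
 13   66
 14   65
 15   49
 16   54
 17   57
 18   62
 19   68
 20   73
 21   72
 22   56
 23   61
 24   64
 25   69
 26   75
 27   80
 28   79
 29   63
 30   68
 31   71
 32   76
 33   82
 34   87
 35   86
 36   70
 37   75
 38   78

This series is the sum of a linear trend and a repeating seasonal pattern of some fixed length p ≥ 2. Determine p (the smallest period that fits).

7

First differences y_{t+1} − y_t: 5, 3, 5, 6, 5, -1, -16, 5, 3, 5, 6, 5, -1, -16, 5, 3, …
The difference pattern repeats every 7 terms and not for any smaller step, so p = 7.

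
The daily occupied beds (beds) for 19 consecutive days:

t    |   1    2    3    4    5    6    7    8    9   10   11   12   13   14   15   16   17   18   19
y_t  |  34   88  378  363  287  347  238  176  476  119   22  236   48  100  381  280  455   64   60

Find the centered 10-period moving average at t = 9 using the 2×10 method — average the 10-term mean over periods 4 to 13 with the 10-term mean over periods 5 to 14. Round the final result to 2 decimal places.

218.05

Sum over 4–13: 363 + 287 + 347 + 238 + 176 + 476 + 119 + 22 + 236 + 48 = 2312
Sum over 5–14: 287 + 347 + 238 + 176 + 476 + 119 + 22 + 236 + 48 + 100 = 2049
CMA at t=9 = (2312 + 2049) / (2·10) = 4361 / 20 = 218.05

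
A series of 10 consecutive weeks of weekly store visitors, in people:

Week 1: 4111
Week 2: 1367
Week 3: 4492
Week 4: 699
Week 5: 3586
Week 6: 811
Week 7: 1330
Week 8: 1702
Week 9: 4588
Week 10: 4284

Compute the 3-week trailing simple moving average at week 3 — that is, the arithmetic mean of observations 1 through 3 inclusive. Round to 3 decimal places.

Sum of periods 1–3: 4111 + 1367 + 4492 = 9970
Divide by 3: 9970 / 3 = 3323.333

3323.333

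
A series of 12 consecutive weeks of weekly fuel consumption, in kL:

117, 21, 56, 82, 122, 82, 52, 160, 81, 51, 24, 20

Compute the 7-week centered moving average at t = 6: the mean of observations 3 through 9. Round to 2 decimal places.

Sum of periods 3–9: 56 + 82 + 122 + 82 + 52 + 160 + 81 = 635
Divide by 7: 635 / 7 = 90.71

90.71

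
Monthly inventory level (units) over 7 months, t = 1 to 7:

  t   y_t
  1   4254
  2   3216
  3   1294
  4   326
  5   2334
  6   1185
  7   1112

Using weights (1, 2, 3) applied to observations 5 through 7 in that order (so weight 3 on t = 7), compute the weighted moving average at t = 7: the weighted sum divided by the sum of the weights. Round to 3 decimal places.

1340.000

Weighted sum: 1·2334 + 2·1185 + 3·1112 = 2334 + 2370 + 3336 = 8040
Weight total: 1 + 2 + 3 = 6
WMA = 8040 / 6 = 1340.000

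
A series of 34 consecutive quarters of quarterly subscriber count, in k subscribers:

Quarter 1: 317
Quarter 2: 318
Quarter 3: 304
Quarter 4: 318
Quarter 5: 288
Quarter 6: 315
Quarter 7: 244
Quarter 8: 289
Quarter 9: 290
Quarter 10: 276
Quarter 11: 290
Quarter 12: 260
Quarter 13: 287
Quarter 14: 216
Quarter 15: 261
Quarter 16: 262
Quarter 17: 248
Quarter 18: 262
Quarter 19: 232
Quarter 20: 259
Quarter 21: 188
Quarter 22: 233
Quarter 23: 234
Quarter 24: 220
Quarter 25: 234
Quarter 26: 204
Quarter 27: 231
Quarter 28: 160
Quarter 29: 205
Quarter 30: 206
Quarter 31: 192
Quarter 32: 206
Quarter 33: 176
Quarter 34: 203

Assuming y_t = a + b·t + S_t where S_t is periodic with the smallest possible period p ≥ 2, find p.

7

First differences y_{t+1} − y_t: 1, -14, 14, -30, 27, -71, 45, 1, -14, 14, -30, 27, -71, 45, 1, -14, …
The difference pattern repeats every 7 terms and not for any smaller step, so p = 7.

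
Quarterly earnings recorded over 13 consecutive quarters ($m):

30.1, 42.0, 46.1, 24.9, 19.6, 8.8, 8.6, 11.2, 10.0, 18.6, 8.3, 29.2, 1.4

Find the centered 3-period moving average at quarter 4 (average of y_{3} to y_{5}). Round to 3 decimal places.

Sum of periods 3–5: 46.1 + 24.9 + 19.6 = 90.6
Divide by 3: 90.6 / 3 = 30.200

30.200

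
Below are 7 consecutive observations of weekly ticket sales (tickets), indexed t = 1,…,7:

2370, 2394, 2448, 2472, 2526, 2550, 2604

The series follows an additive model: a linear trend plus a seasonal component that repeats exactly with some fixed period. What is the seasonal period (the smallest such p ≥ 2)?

First differences y_{t+1} − y_t: 24, 54, 24, 54, 24, 54, …
The difference pattern repeats every 2 terms and not for any smaller step, so p = 2.

2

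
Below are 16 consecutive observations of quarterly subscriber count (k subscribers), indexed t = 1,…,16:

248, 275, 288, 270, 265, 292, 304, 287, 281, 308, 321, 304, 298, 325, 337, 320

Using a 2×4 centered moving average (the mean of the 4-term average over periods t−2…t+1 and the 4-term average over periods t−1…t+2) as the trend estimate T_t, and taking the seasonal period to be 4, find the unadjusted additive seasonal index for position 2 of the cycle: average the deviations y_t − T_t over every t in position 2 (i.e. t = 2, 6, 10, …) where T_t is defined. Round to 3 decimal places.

6.917

Season position 2 occurs at t = 6, 10, 14 (where T_t is defined).
t=6: T_6 = 284.87500; y_6 − T_6 = 292 − 284.87500 = 7.12500
t=10: T_10 = 301.37500; y_10 − T_10 = 308 − 301.37500 = 6.62500
t=14: T_14 = 318.00000; y_14 − T_14 = 325 − 318.00000 = 7.00000
Mean deviation: (7.12500 + 6.62500 + 7.00000) / 3 = 6.917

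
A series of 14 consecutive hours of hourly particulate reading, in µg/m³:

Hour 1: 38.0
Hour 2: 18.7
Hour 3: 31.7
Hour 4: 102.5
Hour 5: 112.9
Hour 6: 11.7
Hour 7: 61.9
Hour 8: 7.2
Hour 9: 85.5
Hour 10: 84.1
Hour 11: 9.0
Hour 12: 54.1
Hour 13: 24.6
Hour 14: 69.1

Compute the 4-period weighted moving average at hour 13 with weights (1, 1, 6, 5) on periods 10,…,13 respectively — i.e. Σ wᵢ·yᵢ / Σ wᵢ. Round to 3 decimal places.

Weighted sum: 1·84.1 + 1·9.0 + 6·54.1 + 5·24.6 = 84.1 + 9.0 + 324.6 + 123.0 = 540.7
Weight total: 1 + 1 + 6 + 5 = 13
WMA = 540.7 / 13 = 41.592

41.592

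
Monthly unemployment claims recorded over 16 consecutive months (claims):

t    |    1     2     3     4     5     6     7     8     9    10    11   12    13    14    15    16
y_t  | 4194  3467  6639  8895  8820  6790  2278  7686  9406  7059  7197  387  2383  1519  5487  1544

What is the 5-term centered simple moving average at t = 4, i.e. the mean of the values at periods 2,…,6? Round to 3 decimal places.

Sum of periods 2–6: 3467 + 6639 + 8895 + 8820 + 6790 = 34611
Divide by 5: 34611 / 5 = 6922.200

6922.200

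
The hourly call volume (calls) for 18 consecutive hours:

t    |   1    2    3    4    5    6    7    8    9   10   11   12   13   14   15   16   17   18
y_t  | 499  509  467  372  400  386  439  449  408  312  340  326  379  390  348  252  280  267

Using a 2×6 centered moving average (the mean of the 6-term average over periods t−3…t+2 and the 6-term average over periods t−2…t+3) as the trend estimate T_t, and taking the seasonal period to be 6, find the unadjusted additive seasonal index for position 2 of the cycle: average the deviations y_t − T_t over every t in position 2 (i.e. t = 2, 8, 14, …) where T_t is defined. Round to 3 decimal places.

Season position 2 occurs at t = 8, 14 (where T_t is defined).
t=8: T_8 = 394.00000; y_8 − T_8 = 449 − 394.00000 = 55.00000
t=14: T_14 = 334.16667; y_14 − T_14 = 390 − 334.16667 = 55.83333
Mean deviation: (55.00000 + 55.83333) / 2 = 55.417

55.417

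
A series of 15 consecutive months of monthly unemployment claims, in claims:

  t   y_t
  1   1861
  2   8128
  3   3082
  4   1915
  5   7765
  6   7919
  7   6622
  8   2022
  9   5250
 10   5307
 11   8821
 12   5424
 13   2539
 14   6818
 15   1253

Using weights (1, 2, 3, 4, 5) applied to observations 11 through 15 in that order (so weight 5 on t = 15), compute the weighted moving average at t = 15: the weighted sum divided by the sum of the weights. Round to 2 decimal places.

Weighted sum: 1·8821 + 2·5424 + 3·2539 + 4·6818 + 5·1253 = 8821 + 10848 + 7617 + 27272 + 6265 = 60823
Weight total: 1 + 2 + 3 + 4 + 5 = 15
WMA = 60823 / 15 = 4054.87

4054.87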